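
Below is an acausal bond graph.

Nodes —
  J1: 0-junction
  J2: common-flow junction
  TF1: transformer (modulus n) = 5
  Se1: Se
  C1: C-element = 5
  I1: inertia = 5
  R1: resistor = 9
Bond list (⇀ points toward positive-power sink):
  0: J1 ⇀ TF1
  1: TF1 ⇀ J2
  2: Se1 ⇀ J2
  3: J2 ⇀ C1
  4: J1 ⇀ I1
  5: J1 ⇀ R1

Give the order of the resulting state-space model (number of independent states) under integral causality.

2  (C1, I1 all integral)

#2 |J2  (source Se1 imposes e)
#3 |J2  (C1 outputs effort q/C1)
#1 |TF1  (J2: last free bond brings flow in)
#0 |J1  (through TF1, causality passes straight; one stroke at TF1)
#4 |I1  (J1: bond 0 brought effort, rest push out)
#5 |R1  (0-jn J1 has e-setter on 0)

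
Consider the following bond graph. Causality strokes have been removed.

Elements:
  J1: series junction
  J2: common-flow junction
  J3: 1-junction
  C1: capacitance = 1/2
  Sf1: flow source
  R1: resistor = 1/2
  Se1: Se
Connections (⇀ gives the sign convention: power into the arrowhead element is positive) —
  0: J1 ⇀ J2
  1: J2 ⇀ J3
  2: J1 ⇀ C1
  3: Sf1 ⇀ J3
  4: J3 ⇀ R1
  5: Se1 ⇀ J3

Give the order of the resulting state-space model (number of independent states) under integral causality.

1  (C1 all integral)

β3 stroke→Sf1  (Sf1: flow source, stroke at near end)
β5 stroke→J3  (Se1: effort source, stroke at far end)
β1 stroke→J3  (common-f at J3 fixed by 3)
β4 stroke→J3  (J3 flow already set via bond 3)
β0 stroke→J2  (common-f at J2 fixed by 1)
β2 stroke→J1  (J1: bond 0 brought flow, rest push out)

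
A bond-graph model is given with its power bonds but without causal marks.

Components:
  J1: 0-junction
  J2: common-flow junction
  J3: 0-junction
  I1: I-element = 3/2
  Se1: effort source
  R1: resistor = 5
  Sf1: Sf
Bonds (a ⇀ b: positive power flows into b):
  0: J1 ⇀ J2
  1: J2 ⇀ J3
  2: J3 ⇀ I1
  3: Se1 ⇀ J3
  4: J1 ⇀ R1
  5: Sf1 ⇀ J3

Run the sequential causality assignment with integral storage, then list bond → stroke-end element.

bond 0 |J1
bond 1 |J2
bond 2 |I1
bond 3 |J3
bond 4 |R1
bond 5 |Sf1

b3 stroke→J3  (Se1: effort source, stroke at far end)
b5 stroke→Sf1  (Sf1 (Sf) sets flow on bond)
b1 stroke→J2  (J3 effort already set via bond 3)
b2 stroke→I1  (J3 effort already set via bond 3)
b0 stroke→J1  (J2: last free bond brings flow in)
b4 stroke→R1  (0-jn J1 has e-setter on 0)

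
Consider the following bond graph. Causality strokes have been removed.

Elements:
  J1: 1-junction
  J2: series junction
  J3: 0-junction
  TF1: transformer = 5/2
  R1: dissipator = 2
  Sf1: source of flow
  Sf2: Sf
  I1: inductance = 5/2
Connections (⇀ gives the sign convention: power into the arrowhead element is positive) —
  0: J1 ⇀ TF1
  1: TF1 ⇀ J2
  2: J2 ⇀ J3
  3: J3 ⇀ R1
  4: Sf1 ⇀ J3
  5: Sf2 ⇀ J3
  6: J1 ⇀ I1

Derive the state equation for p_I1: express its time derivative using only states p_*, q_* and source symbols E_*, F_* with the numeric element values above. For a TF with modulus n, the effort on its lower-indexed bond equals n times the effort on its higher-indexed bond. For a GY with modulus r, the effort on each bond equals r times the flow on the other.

bond 4 stroke→Sf1  (Sf1: flow source, stroke at near end)
bond 5 stroke→Sf2  (Sf2 (Sf) sets flow on bond)
bond 6 stroke→I1  (I1 outputs flow p/I1)
bond 0 stroke→J1  (common-f at J1 fixed by 6)
bond 1 stroke→TF1  (TF1 one-in-one-out from 0)
bond 2 stroke→J2  (J2 flow already set via bond 1)
bond 3 stroke→J3  (only one effort-in slot at J3)

dp_I1/dt = -5*F_Sf1 - 5*F_Sf2 - 5*p_I1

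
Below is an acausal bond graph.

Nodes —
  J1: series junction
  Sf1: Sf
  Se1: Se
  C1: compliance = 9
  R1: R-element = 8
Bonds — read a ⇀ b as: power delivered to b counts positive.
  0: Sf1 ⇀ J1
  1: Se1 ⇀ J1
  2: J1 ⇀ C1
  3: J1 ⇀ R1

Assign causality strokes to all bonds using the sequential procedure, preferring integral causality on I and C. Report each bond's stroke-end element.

β0 |Sf1
β1 |J1
β2 |J1
β3 |J1

bond 0 |Sf1  (source Sf1 imposes f)
bond 1 |J1  (Se1: effort source, stroke at far end)
bond 2 |J1  (J1: bond 0 brought flow, rest push out)
bond 3 |J1  (J1: bond 0 brought flow, rest push out)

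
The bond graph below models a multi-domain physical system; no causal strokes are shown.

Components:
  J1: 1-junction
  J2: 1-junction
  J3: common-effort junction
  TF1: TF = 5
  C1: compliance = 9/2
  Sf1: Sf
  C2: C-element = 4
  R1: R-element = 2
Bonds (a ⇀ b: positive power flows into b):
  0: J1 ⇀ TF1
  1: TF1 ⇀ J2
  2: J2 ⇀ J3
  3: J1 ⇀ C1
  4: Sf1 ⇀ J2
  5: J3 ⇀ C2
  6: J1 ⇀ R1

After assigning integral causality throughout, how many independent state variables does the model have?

2  (C1, C2 all integral)

β4 stroke→Sf1  (source Sf1 imposes f)
β1 stroke→J2  (common-f at J2 fixed by 4)
β2 stroke→J2  (J2: bond 4 brought flow, rest push out)
β5 stroke→J3  (J3 needs exactly one e-in)
β0 stroke→TF1  (through TF1, causality passes straight; one stroke at TF1)
β3 stroke→J1  (common-f at J1 fixed by 0)
β6 stroke→J1  (J1: bond 0 brought flow, rest push out)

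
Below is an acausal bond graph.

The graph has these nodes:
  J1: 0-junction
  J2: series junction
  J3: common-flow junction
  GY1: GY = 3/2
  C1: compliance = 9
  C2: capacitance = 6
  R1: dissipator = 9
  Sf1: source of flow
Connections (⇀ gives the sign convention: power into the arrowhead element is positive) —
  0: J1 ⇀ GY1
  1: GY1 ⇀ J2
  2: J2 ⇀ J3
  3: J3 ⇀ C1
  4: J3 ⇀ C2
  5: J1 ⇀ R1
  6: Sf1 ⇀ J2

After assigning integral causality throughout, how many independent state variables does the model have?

2  (C1, C2 all integral)

bond 6 stroke→Sf1  (Sf1 fixes flow; stroke at Sf1)
bond 1 stroke→J2  (1-jn J2 has f-setter on 6)
bond 2 stroke→J2  (J2: bond 6 brought flow, rest push out)
bond 3 stroke→J3  (J3 flow already set via bond 2)
bond 4 stroke→J3  (J3 flow already set via bond 2)
bond 0 stroke→J1  (GY GY1: same side as bond 1)
bond 5 stroke→R1  (common-e at J1 fixed by 0)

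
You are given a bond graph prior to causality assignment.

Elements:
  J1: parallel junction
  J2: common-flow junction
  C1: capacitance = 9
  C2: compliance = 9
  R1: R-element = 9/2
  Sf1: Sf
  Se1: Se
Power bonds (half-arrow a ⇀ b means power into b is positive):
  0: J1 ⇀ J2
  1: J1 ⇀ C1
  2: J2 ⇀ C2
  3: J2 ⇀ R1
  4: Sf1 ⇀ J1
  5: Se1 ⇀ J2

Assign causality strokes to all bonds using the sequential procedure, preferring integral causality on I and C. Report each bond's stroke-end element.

b4 stroke at Sf1  (source Sf1 imposes f)
b5 stroke at J2  (Se1 (Se) sets effort on bond)
b1 stroke at J1  (prefer integral on C1)
b0 stroke at J2  (0-jn J1 has e-setter on 1)
b2 stroke at J2  (C2 outputs effort q/C2)
b3 stroke at R1  (only one flow-in slot at J2)

bond 0 stroke at J2
bond 1 stroke at J1
bond 2 stroke at J2
bond 3 stroke at R1
bond 4 stroke at Sf1
bond 5 stroke at J2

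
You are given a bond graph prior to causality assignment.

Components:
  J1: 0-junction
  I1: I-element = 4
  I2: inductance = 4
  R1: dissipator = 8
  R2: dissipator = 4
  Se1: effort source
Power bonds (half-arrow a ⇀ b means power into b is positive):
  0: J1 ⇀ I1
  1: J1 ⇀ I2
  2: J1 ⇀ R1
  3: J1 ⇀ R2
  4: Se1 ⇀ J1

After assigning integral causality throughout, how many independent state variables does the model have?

β4 stroke at J1  (source Se1 imposes e)
β0 stroke at I1  (J1 effort already set via bond 4)
β1 stroke at I2  (J1 effort already set via bond 4)
β2 stroke at R1  (0-jn J1 has e-setter on 4)
β3 stroke at R2  (J1 effort already set via bond 4)

2  (I1, I2 all integral)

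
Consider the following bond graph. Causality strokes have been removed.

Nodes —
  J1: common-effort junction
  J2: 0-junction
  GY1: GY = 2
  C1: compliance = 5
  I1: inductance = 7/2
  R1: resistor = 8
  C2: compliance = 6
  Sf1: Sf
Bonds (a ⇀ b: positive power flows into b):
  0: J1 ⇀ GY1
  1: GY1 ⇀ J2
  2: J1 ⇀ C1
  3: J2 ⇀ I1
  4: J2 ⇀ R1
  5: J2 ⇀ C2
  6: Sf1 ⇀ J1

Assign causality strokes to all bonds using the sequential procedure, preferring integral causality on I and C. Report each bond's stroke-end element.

#6 stroke→Sf1  (Sf1 (Sf) sets flow on bond)
#2 stroke→J1  (C1 integral (e out))
#0 stroke→GY1  (J1: bond 2 brought effort, rest push out)
#1 stroke→GY1  (GY1 both-in/both-out from 0)
#3 stroke→I1  (prefer integral on I1)
#5 stroke→J2  (C2 integral (e out))
#4 stroke→R1  (common-e at J2 fixed by 5)

bond 0 |GY1
bond 1 |GY1
bond 2 |J1
bond 3 |I1
bond 4 |R1
bond 5 |J2
bond 6 |Sf1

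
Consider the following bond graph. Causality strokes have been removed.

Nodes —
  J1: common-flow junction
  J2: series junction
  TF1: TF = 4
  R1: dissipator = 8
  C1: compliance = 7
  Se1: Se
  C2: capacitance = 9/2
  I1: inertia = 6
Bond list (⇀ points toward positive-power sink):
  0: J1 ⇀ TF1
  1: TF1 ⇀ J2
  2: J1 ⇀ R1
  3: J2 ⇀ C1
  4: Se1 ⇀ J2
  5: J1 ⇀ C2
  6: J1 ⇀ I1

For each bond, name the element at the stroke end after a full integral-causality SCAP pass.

#4 |J2  (Se1 (Se) sets effort on bond)
#3 |J2  (C1: C, integral causality)
#1 |TF1  (closing 1-jn rule on J2)
#0 |J1  (TF1: transformer flips bond 1)
#5 |J1  (C2: C, integral causality)
#6 |I1  (I1 integral (f out))
#2 |J1  (1-jn J1 has f-setter on 6)

β0 stroke at J1
β1 stroke at TF1
β2 stroke at J1
β3 stroke at J2
β4 stroke at J2
β5 stroke at J1
β6 stroke at I1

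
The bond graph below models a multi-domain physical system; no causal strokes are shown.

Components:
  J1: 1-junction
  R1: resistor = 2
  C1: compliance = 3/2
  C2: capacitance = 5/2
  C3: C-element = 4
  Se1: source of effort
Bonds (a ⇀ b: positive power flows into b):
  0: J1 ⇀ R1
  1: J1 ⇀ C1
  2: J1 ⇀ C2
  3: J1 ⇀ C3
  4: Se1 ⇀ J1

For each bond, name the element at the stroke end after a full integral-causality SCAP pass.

b4 stroke at J1  (Se1 fixes effort; stroke away)
b1 stroke at J1  (prefer integral on C1)
b2 stroke at J1  (prefer integral on C2)
b3 stroke at J1  (C3 integral (e out))
b0 stroke at R1  (J1 needs exactly one f-in)

b0 stroke→R1
b1 stroke→J1
b2 stroke→J1
b3 stroke→J1
b4 stroke→J1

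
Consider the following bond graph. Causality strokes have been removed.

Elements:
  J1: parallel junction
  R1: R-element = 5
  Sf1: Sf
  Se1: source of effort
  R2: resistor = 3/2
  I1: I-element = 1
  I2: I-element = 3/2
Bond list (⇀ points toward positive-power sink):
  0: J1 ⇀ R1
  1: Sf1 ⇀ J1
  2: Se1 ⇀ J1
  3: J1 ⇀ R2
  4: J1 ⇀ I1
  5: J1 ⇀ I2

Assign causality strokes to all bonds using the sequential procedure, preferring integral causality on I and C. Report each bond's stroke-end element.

b1 →Sf1  (Sf1 (Sf) sets flow on bond)
b2 →J1  (Se1 (Se) sets effort on bond)
b0 →R1  (J1 effort already set via bond 2)
b3 →R2  (J1 effort already set via bond 2)
b4 →I1  (common-e at J1 fixed by 2)
b5 →I2  (0-jn J1 has e-setter on 2)

bond 0 stroke→R1
bond 1 stroke→Sf1
bond 2 stroke→J1
bond 3 stroke→R2
bond 4 stroke→I1
bond 5 stroke→I2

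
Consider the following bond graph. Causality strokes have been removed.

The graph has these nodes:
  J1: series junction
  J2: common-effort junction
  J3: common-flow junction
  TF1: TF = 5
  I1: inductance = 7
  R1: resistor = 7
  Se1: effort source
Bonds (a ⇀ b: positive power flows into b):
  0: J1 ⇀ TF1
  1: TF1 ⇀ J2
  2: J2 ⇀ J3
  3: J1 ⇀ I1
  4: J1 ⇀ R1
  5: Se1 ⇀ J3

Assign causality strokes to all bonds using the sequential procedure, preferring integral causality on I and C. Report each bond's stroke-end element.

bond 0 stroke→J1
bond 1 stroke→TF1
bond 2 stroke→J2
bond 3 stroke→I1
bond 4 stroke→J1
bond 5 stroke→J3

β5 stroke at J3  (Se1: effort source, stroke at far end)
β2 stroke at J2  (closing 1-jn rule on J3)
β1 stroke at TF1  (common-e at J2 fixed by 2)
β0 stroke at J1  (TF1: transformer flips bond 1)
β3 stroke at I1  (I1: I, integral causality)
β4 stroke at J1  (1-jn J1 has f-setter on 3)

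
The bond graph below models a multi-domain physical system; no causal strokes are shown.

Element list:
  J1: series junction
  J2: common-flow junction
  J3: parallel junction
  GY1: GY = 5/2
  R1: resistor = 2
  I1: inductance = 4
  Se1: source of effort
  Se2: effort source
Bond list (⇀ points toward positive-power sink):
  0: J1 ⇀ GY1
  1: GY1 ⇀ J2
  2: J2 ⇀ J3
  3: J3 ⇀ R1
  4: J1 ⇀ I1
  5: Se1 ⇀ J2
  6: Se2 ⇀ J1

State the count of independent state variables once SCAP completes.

b5 |J2  (Se1 (Se) sets effort on bond)
b6 |J1  (Se2 (Se) sets effort on bond)
b4 |I1  (I1 outputs flow p/I1)
b0 |J1  (1-jn J1 has f-setter on 4)
b1 |J2  (GY GY1: same side as bond 0)
b2 |J3  (J2 needs exactly one f-in)
b3 |R1  (0-jn J3 has e-setter on 2)

1  (I1 all integral)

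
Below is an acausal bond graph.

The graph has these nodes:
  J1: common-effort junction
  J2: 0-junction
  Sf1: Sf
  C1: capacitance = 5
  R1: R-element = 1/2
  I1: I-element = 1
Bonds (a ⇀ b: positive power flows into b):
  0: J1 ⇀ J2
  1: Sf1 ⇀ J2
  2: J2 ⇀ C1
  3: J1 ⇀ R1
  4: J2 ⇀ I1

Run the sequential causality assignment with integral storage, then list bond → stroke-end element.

bond 1 →Sf1  (Sf1: flow source, stroke at near end)
bond 2 →J2  (C1 outputs effort q/C1)
bond 0 →J1  (J2 effort already set via bond 2)
bond 4 →I1  (0-jn J2 has e-setter on 2)
bond 3 →R1  (J1 effort already set via bond 0)

#0 |J1
#1 |Sf1
#2 |J2
#3 |R1
#4 |I1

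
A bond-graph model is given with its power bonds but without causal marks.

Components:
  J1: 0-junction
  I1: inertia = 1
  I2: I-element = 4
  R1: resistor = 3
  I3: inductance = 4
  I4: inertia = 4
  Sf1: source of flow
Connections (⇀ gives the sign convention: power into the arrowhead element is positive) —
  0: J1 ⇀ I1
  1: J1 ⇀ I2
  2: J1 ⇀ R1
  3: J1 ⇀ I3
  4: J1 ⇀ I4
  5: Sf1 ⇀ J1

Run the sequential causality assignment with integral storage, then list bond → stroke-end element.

b5 →Sf1  (Sf1 (Sf) sets flow on bond)
b0 →I1  (I1: I, integral causality)
b1 →I2  (I2 integral (f out))
b3 →I3  (prefer integral on I3)
b4 →I4  (I4 integral (f out))
b2 →J1  (J1: last free bond brings effort in)

β0 |I1
β1 |I2
β2 |J1
β3 |I3
β4 |I4
β5 |Sf1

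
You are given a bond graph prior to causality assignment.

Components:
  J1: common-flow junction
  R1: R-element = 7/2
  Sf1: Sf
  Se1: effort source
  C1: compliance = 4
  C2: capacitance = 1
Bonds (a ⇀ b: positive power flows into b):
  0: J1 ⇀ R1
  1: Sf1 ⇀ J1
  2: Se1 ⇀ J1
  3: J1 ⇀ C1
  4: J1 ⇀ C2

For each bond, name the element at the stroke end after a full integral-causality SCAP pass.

β0 stroke at J1
β1 stroke at Sf1
β2 stroke at J1
β3 stroke at J1
β4 stroke at J1

bond 1 stroke→Sf1  (Sf1: flow source, stroke at near end)
bond 2 stroke→J1  (Se1: effort source, stroke at far end)
bond 0 stroke→J1  (J1 flow already set via bond 1)
bond 3 stroke→J1  (1-jn J1 has f-setter on 1)
bond 4 stroke→J1  (common-f at J1 fixed by 1)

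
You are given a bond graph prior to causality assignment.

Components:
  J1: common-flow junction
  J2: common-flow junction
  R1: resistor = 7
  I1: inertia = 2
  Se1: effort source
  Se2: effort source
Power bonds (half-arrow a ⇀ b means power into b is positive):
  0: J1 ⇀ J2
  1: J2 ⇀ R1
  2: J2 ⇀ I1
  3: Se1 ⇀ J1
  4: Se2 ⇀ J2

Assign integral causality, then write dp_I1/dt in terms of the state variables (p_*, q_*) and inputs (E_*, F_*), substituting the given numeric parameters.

b3 stroke at J1  (Se1 (Se) sets effort on bond)
b4 stroke at J2  (source Se2 imposes e)
b0 stroke at J2  (J1: last free bond brings flow in)
b2 stroke at I1  (I1 integral (f out))
b1 stroke at J2  (J2 flow already set via bond 2)

dp_I1/dt = E_Se1 + E_Se2 - 7*p_I1/2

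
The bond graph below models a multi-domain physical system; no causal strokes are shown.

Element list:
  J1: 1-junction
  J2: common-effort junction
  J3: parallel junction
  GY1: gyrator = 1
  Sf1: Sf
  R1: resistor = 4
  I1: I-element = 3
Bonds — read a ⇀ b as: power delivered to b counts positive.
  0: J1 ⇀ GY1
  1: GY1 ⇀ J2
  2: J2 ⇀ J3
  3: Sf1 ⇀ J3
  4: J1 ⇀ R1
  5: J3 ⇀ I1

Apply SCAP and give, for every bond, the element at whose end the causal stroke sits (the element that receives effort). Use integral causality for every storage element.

b0 →J1
b1 →J2
b2 →J3
b3 →Sf1
b4 →R1
b5 →I1

#3 stroke→Sf1  (Sf1 (Sf) sets flow on bond)
#5 stroke→I1  (I1 integral (f out))
#2 stroke→J3  (closing 0-jn rule on J3)
#1 stroke→J2  (only one effort-in slot at J2)
#0 stroke→J1  (GY GY1: same side as bond 1)
#4 stroke→R1  (J1: last free bond brings flow in)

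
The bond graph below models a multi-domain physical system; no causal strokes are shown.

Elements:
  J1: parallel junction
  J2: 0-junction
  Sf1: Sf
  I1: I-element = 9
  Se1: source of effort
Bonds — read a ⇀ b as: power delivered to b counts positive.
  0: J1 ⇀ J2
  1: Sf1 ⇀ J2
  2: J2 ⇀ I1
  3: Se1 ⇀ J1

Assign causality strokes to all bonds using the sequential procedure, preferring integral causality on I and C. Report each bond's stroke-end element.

b0 stroke at J2
b1 stroke at Sf1
b2 stroke at I1
b3 stroke at J1

b1 |Sf1  (Sf1 (Sf) sets flow on bond)
b3 |J1  (Se1 (Se) sets effort on bond)
b0 |J2  (common-e at J1 fixed by 3)
b2 |I1  (J2 effort already set via bond 0)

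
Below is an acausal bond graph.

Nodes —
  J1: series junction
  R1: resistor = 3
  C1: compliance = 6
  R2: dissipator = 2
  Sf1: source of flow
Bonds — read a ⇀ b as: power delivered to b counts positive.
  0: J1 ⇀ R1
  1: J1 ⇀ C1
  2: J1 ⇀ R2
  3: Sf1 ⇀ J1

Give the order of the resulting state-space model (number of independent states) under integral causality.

1  (C1 all integral)

b3 stroke at Sf1  (Sf1 fixes flow; stroke at Sf1)
b0 stroke at J1  (1-jn J1 has f-setter on 3)
b1 stroke at J1  (common-f at J1 fixed by 3)
b2 stroke at J1  (J1 flow already set via bond 3)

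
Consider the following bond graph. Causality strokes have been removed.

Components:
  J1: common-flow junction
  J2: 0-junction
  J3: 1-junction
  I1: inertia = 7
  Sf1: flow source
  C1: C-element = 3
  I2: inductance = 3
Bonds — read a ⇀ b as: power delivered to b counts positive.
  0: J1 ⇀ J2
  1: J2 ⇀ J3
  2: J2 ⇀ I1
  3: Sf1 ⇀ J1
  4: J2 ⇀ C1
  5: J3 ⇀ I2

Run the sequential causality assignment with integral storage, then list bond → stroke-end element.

β3 →Sf1  (Sf1 (Sf) sets flow on bond)
β0 →J1  (J1: bond 3 brought flow, rest push out)
β2 →I1  (I1 integral (f out))
β4 →J2  (C1 outputs effort q/C1)
β1 →J3  (J2: bond 4 brought effort, rest push out)
β5 →I2  (closing 1-jn rule on J3)

β0 stroke at J1
β1 stroke at J3
β2 stroke at I1
β3 stroke at Sf1
β4 stroke at J2
β5 stroke at I2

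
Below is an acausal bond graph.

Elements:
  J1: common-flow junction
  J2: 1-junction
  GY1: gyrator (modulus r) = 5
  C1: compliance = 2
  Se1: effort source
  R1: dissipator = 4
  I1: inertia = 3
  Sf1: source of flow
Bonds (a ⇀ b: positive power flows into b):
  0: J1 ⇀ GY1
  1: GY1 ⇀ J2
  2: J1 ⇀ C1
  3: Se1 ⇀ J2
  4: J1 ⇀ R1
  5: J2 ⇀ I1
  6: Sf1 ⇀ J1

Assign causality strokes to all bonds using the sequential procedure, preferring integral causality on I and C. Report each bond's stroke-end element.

b0 →J1
b1 →J2
b2 →J1
b3 →J2
b4 →J1
b5 →I1
b6 →Sf1

b3 stroke→J2  (source Se1 imposes e)
b6 stroke→Sf1  (Sf1: flow source, stroke at near end)
b0 stroke→J1  (common-f at J1 fixed by 6)
b2 stroke→J1  (1-jn J1 has f-setter on 6)
b4 stroke→J1  (J1: bond 6 brought flow, rest push out)
b1 stroke→J2  (GY1 both-in/both-out from 0)
b5 stroke→I1  (closing 1-jn rule on J2)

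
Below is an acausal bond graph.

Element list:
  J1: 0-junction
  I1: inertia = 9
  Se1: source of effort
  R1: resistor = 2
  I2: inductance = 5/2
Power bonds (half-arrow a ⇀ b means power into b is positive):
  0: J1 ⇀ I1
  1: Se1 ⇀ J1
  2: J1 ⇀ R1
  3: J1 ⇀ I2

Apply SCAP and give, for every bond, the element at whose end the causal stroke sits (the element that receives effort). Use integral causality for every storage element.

bond 0 |I1
bond 1 |J1
bond 2 |R1
bond 3 |I2

b1 stroke→J1  (Se1: effort source, stroke at far end)
b0 stroke→I1  (J1: bond 1 brought effort, rest push out)
b2 stroke→R1  (common-e at J1 fixed by 1)
b3 stroke→I2  (J1 effort already set via bond 1)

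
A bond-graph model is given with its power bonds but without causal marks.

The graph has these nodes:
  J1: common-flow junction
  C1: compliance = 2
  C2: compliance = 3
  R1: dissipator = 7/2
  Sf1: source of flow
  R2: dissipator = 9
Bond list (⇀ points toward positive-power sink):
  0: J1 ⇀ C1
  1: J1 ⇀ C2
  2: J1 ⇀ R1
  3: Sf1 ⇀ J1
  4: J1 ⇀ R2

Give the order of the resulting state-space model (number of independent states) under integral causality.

b3 →Sf1  (Sf1: flow source, stroke at near end)
b0 →J1  (common-f at J1 fixed by 3)
b1 →J1  (J1: bond 3 brought flow, rest push out)
b2 →J1  (J1 flow already set via bond 3)
b4 →J1  (J1 flow already set via bond 3)

2  (C1, C2 all integral)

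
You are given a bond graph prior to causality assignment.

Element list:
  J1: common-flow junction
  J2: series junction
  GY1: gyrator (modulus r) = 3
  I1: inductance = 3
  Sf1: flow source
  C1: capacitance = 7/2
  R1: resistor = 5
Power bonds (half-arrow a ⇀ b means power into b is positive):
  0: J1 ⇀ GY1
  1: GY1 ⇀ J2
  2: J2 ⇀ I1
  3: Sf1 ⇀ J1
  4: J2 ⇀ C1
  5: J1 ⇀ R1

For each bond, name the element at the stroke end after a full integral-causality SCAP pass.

β3 →Sf1  (Sf1: flow source, stroke at near end)
β0 →J1  (J1 flow already set via bond 3)
β5 →J1  (1-jn J1 has f-setter on 3)
β1 →J2  (GY GY1: same side as bond 0)
β2 →I1  (prefer integral on I1)
β4 →J2  (common-f at J2 fixed by 2)

#0 →J1
#1 →J2
#2 →I1
#3 →Sf1
#4 →J2
#5 →J1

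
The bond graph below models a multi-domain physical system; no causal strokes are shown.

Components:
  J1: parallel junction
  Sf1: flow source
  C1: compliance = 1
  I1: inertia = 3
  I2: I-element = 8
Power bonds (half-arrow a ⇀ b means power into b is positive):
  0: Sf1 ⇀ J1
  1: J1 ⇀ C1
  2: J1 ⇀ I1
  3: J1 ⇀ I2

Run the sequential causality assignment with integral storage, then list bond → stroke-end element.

bond 0 →Sf1
bond 1 →J1
bond 2 →I1
bond 3 →I2

bond 0 →Sf1  (source Sf1 imposes f)
bond 1 →J1  (C1 outputs effort q/C1)
bond 2 →I1  (0-jn J1 has e-setter on 1)
bond 3 →I2  (common-e at J1 fixed by 1)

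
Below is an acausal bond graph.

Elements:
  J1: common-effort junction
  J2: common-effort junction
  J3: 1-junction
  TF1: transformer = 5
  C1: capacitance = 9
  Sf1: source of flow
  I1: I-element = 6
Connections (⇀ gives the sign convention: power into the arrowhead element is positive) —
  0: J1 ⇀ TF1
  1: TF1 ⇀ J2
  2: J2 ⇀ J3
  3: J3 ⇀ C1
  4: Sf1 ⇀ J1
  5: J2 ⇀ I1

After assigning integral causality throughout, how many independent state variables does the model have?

b4 |Sf1  (Sf1 (Sf) sets flow on bond)
b0 |J1  (J1: last free bond brings effort in)
b1 |TF1  (TF TF1: opposite of bond 0)
b3 |J3  (C1 integral (e out))
b2 |J2  (J3 needs exactly one f-in)
b5 |I1  (0-jn J2 has e-setter on 2)

2  (C1, I1 all integral)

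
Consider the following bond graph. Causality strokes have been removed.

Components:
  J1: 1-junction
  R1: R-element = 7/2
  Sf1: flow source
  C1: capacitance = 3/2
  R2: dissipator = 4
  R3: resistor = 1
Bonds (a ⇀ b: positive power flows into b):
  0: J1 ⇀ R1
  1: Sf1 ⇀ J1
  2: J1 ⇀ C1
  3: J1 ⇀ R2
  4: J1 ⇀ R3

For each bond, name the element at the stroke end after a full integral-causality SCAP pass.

b1 stroke at Sf1  (Sf1: flow source, stroke at near end)
b0 stroke at J1  (common-f at J1 fixed by 1)
b2 stroke at J1  (J1: bond 1 brought flow, rest push out)
b3 stroke at J1  (J1 flow already set via bond 1)
b4 stroke at J1  (common-f at J1 fixed by 1)

b0 stroke at J1
b1 stroke at Sf1
b2 stroke at J1
b3 stroke at J1
b4 stroke at J1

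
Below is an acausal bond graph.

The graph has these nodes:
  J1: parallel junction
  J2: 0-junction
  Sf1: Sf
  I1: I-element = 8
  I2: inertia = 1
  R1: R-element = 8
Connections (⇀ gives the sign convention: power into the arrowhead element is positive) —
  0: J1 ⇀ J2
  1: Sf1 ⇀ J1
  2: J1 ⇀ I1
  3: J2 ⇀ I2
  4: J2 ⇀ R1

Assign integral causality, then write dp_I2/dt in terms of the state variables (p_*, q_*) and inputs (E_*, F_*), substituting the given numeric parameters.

b1 stroke at Sf1  (source Sf1 imposes f)
b2 stroke at I1  (I1 outputs flow p/I1)
b0 stroke at J1  (closing 0-jn rule on J1)
b3 stroke at I2  (prefer integral on I2)
b4 stroke at J2  (closing 0-jn rule on J2)

dp_I2/dt = 8*F_Sf1 - p_I1 - 8*p_I2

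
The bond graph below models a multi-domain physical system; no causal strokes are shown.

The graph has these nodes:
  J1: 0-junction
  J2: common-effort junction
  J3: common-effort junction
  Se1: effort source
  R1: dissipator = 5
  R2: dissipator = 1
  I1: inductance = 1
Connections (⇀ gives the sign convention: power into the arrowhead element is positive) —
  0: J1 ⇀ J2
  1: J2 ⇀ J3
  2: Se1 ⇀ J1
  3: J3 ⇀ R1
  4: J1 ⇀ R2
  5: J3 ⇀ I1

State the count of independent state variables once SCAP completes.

β2 stroke→J1  (Se1 (Se) sets effort on bond)
β0 stroke→J2  (J1 effort already set via bond 2)
β4 stroke→R2  (J1: bond 2 brought effort, rest push out)
β1 stroke→J3  (common-e at J2 fixed by 0)
β3 stroke→R1  (common-e at J3 fixed by 1)
β5 stroke→I1  (common-e at J3 fixed by 1)

1  (I1 all integral)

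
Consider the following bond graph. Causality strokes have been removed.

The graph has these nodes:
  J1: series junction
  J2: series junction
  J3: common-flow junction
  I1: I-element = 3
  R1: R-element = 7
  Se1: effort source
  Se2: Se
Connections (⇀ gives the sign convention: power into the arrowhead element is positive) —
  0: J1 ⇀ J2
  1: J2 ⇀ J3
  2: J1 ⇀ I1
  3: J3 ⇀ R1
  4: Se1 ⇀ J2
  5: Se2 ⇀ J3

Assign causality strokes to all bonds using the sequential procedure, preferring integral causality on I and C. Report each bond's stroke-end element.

β4 →J2  (Se1 fixes effort; stroke away)
β5 →J3  (Se2: effort source, stroke at far end)
β2 →I1  (prefer integral on I1)
β0 →J1  (J1 flow already set via bond 2)
β1 →J2  (1-jn J2 has f-setter on 0)
β3 →J3  (1-jn J3 has f-setter on 1)

#0 stroke→J1
#1 stroke→J2
#2 stroke→I1
#3 stroke→J3
#4 stroke→J2
#5 stroke→J3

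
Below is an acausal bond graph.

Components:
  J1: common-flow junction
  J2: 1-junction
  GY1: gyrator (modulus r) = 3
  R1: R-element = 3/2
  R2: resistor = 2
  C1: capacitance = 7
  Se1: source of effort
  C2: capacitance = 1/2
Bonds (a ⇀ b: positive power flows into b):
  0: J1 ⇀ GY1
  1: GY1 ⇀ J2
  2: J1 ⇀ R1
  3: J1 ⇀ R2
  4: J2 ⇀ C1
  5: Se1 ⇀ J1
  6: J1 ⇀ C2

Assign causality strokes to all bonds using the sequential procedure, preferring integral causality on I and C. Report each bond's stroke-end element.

#5 stroke at J1  (Se1 (Se) sets effort on bond)
#4 stroke at J2  (prefer integral on C1)
#1 stroke at GY1  (only one flow-in slot at J2)
#0 stroke at GY1  (GY1 both-in/both-out from 1)
#2 stroke at J1  (1-jn J1 has f-setter on 0)
#3 stroke at J1  (J1 flow already set via bond 0)
#6 stroke at J1  (J1 flow already set via bond 0)

bond 0 stroke→GY1
bond 1 stroke→GY1
bond 2 stroke→J1
bond 3 stroke→J1
bond 4 stroke→J2
bond 5 stroke→J1
bond 6 stroke→J1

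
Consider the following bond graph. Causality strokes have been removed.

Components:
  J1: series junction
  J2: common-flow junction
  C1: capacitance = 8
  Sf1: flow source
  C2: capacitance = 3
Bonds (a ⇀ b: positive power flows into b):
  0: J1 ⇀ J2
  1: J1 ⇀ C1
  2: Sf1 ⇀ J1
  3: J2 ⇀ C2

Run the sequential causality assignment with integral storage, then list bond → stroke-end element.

b2 →Sf1  (Sf1 (Sf) sets flow on bond)
b0 →J1  (J1 flow already set via bond 2)
b1 →J1  (common-f at J1 fixed by 2)
b3 →J2  (common-f at J2 fixed by 0)

b0 stroke at J1
b1 stroke at J1
b2 stroke at Sf1
b3 stroke at J2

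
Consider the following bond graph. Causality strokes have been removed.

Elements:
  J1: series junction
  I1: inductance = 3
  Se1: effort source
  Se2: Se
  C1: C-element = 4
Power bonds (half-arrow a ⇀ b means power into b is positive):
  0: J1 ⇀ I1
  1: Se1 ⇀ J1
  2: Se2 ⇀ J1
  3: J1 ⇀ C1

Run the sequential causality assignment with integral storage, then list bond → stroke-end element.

#0 |I1
#1 |J1
#2 |J1
#3 |J1

bond 1 |J1  (Se1 (Se) sets effort on bond)
bond 2 |J1  (Se2: effort source, stroke at far end)
bond 0 |I1  (I1 integral (f out))
bond 3 |J1  (common-f at J1 fixed by 0)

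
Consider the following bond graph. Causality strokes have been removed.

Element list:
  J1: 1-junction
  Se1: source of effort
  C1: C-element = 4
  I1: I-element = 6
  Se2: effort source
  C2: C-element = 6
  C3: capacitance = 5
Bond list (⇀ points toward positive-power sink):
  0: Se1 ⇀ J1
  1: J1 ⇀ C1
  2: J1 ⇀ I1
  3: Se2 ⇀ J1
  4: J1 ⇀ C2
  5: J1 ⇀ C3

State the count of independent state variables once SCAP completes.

bond 0 stroke→J1  (Se1: effort source, stroke at far end)
bond 3 stroke→J1  (source Se2 imposes e)
bond 1 stroke→J1  (C1 outputs effort q/C1)
bond 2 stroke→I1  (I1 outputs flow p/I1)
bond 4 stroke→J1  (1-jn J1 has f-setter on 2)
bond 5 stroke→J1  (common-f at J1 fixed by 2)

4  (C1, C2, C3, I1 all integral)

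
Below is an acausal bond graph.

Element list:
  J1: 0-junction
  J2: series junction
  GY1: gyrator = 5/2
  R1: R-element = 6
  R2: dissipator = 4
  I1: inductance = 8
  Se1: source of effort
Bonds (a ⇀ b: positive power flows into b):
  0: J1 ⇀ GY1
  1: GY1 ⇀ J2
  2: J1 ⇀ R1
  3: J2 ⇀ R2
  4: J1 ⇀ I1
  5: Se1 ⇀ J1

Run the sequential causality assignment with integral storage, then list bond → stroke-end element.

#0 stroke at GY1
#1 stroke at GY1
#2 stroke at R1
#3 stroke at J2
#4 stroke at I1
#5 stroke at J1

bond 5 stroke at J1  (Se1: effort source, stroke at far end)
bond 0 stroke at GY1  (common-e at J1 fixed by 5)
bond 2 stroke at R1  (J1 effort already set via bond 5)
bond 4 stroke at I1  (J1: bond 5 brought effort, rest push out)
bond 1 stroke at GY1  (GY1: gyrator matches bond 0)
bond 3 stroke at J2  (J2: bond 1 brought flow, rest push out)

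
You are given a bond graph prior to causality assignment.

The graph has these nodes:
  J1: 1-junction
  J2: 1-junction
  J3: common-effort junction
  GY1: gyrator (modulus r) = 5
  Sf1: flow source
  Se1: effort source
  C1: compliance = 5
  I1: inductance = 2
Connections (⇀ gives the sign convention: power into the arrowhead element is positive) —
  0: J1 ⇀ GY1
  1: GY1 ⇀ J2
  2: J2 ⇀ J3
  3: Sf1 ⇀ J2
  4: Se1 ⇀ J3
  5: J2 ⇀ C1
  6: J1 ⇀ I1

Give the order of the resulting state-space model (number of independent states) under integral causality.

bond 3 |Sf1  (source Sf1 imposes f)
bond 4 |J3  (Se1 (Se) sets effort on bond)
bond 1 |J2  (J2 flow already set via bond 3)
bond 2 |J2  (1-jn J2 has f-setter on 3)
bond 5 |J2  (J2 flow already set via bond 3)
bond 0 |J1  (GY GY1: same side as bond 1)
bond 6 |I1  (closing 1-jn rule on J1)

2  (C1, I1 all integral)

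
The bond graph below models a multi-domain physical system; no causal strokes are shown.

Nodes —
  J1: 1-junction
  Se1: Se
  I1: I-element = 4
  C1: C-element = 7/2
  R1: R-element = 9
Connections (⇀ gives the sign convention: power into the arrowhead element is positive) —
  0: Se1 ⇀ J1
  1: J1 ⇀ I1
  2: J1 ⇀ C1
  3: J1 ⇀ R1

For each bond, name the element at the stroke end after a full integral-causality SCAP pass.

#0 |J1  (Se1: effort source, stroke at far end)
#1 |I1  (I1 outputs flow p/I1)
#2 |J1  (J1 flow already set via bond 1)
#3 |J1  (J1: bond 1 brought flow, rest push out)

#0 stroke at J1
#1 stroke at I1
#2 stroke at J1
#3 stroke at J1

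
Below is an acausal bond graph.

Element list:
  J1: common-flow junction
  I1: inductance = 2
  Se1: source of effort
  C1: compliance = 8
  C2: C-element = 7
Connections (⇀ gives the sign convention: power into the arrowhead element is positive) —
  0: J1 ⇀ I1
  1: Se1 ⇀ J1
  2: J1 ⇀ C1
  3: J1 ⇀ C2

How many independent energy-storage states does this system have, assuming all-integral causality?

3  (C1, C2, I1 all integral)

#1 |J1  (Se1 fixes effort; stroke away)
#0 |I1  (I1 integral (f out))
#2 |J1  (1-jn J1 has f-setter on 0)
#3 |J1  (1-jn J1 has f-setter on 0)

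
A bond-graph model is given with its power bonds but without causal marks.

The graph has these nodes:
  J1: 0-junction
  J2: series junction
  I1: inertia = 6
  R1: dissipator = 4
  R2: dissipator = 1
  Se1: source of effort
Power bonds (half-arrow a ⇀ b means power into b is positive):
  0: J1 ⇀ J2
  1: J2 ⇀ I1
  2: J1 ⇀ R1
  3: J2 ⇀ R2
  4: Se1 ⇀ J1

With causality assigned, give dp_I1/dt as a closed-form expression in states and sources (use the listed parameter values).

#4 →J1  (Se1: effort source, stroke at far end)
#0 →J2  (J1: bond 4 brought effort, rest push out)
#2 →R1  (common-e at J1 fixed by 4)
#1 →I1  (I1 integral (f out))
#3 →J2  (1-jn J2 has f-setter on 1)

dp_I1/dt = E_Se1 - p_I1/6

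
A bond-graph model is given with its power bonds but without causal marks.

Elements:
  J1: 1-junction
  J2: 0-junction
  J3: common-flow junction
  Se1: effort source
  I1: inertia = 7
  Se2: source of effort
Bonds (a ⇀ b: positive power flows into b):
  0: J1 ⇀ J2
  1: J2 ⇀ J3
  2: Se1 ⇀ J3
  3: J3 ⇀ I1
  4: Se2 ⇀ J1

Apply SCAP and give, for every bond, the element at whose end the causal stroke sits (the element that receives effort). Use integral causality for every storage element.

#2 stroke→J3  (source Se1 imposes e)
#4 stroke→J1  (Se2: effort source, stroke at far end)
#0 stroke→J2  (J1: last free bond brings flow in)
#1 stroke→J3  (common-e at J2 fixed by 0)
#3 stroke→I1  (J3 needs exactly one f-in)

bond 0 →J2
bond 1 →J3
bond 2 →J3
bond 3 →I1
bond 4 →J1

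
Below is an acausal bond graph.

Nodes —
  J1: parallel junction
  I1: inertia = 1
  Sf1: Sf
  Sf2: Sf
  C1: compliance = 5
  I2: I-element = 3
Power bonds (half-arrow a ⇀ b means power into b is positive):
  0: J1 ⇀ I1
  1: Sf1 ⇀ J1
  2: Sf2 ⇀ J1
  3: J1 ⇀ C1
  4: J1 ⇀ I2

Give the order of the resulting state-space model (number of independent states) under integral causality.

3  (C1, I1, I2 all integral)

bond 1 |Sf1  (Sf1: flow source, stroke at near end)
bond 2 |Sf2  (Sf2 (Sf) sets flow on bond)
bond 0 |I1  (prefer integral on I1)
bond 3 |J1  (prefer integral on C1)
bond 4 |I2  (0-jn J1 has e-setter on 3)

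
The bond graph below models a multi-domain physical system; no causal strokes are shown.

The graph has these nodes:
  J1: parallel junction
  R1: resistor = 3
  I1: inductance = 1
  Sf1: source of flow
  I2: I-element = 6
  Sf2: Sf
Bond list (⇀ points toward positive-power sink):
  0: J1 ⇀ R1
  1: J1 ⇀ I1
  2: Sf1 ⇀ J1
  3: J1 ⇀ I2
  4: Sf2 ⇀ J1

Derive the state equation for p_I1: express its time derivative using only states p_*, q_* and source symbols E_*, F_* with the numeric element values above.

dp_I1/dt = 3*F_Sf1 + 3*F_Sf2 - 3*p_I1 - p_I2/2

b2 →Sf1  (Sf1 (Sf) sets flow on bond)
b4 →Sf2  (Sf2 (Sf) sets flow on bond)
b1 →I1  (I1 outputs flow p/I1)
b3 →I2  (prefer integral on I2)
b0 →J1  (only one effort-in slot at J1)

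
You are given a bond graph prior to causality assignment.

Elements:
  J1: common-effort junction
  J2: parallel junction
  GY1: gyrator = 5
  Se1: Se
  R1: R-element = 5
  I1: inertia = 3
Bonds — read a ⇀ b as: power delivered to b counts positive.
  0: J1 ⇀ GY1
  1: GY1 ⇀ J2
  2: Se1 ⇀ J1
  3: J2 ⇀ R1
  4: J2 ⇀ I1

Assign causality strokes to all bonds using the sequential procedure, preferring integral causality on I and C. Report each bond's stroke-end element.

#0 |GY1
#1 |GY1
#2 |J1
#3 |J2
#4 |I1

bond 2 stroke at J1  (Se1: effort source, stroke at far end)
bond 0 stroke at GY1  (J1 effort already set via bond 2)
bond 1 stroke at GY1  (through GY1, causality inverts; strokes same side of GY1)
bond 4 stroke at I1  (I1 outputs flow p/I1)
bond 3 stroke at J2  (J2: last free bond brings effort in)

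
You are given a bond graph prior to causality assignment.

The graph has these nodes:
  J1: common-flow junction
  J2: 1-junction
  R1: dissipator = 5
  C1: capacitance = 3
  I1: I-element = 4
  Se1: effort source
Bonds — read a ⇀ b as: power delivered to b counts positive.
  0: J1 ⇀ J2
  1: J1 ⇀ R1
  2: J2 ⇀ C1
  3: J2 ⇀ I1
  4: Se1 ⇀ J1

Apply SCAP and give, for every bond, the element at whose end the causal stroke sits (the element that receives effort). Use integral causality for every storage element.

#0 |J2
#1 |J1
#2 |J2
#3 |I1
#4 |J1

#4 stroke at J1  (Se1 fixes effort; stroke away)
#2 stroke at J2  (prefer integral on C1)
#3 stroke at I1  (prefer integral on I1)
#0 stroke at J2  (1-jn J2 has f-setter on 3)
#1 stroke at J1  (1-jn J1 has f-setter on 0)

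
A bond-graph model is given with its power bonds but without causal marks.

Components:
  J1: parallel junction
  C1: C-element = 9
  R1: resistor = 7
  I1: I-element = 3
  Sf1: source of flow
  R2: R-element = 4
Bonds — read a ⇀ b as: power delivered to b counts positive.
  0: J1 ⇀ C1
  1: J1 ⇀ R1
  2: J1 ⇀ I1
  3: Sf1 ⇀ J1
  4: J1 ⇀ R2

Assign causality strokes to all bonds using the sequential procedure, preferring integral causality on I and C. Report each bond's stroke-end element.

bond 3 stroke→Sf1  (Sf1: flow source, stroke at near end)
bond 0 stroke→J1  (C1 integral (e out))
bond 1 stroke→R1  (J1: bond 0 brought effort, rest push out)
bond 2 stroke→I1  (J1 effort already set via bond 0)
bond 4 stroke→R2  (J1: bond 0 brought effort, rest push out)

β0 stroke at J1
β1 stroke at R1
β2 stroke at I1
β3 stroke at Sf1
β4 stroke at R2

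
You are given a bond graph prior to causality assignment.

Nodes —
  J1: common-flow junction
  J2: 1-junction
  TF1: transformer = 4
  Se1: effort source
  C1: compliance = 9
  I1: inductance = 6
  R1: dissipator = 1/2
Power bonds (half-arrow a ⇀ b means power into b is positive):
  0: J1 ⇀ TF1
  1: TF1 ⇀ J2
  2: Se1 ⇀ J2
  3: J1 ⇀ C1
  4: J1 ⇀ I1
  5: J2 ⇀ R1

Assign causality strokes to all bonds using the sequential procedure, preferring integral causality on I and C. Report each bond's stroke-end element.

bond 0 →J1
bond 1 →TF1
bond 2 →J2
bond 3 →J1
bond 4 →I1
bond 5 →J2

b2 stroke at J2  (Se1 fixes effort; stroke away)
b3 stroke at J1  (C1: C, integral causality)
b4 stroke at I1  (prefer integral on I1)
b0 stroke at J1  (J1 flow already set via bond 4)
b1 stroke at TF1  (through TF1, causality passes straight; one stroke at TF1)
b5 stroke at J2  (J2 flow already set via bond 1)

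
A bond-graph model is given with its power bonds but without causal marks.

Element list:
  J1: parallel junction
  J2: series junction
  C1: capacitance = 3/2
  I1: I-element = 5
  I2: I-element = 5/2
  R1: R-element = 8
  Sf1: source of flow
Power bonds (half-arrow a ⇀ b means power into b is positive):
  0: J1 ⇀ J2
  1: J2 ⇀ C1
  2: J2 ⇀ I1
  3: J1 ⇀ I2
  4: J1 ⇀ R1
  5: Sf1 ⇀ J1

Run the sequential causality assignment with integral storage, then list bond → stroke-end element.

#0 →J2
#1 →J2
#2 →I1
#3 →I2
#4 →J1
#5 →Sf1

#5 →Sf1  (Sf1 fixes flow; stroke at Sf1)
#1 →J2  (C1 outputs effort q/C1)
#2 →I1  (I1 outputs flow p/I1)
#0 →J2  (common-f at J2 fixed by 2)
#3 →I2  (I2 integral (f out))
#4 →J1  (only one effort-in slot at J1)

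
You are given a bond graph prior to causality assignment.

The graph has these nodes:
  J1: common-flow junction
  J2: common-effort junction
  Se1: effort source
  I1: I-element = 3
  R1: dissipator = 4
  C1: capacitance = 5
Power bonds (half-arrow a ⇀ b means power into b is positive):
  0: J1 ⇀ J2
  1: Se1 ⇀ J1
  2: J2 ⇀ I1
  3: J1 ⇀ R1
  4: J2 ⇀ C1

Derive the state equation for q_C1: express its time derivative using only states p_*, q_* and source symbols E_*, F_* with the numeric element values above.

β1 stroke at J1  (Se1 fixes effort; stroke away)
β2 stroke at I1  (I1 outputs flow p/I1)
β4 stroke at J2  (C1: C, integral causality)
β0 stroke at J1  (J2: bond 4 brought effort, rest push out)
β3 stroke at R1  (only one flow-in slot at J1)

dq_C1/dt = E_Se1/4 - p_I1/3 - q_C1/20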